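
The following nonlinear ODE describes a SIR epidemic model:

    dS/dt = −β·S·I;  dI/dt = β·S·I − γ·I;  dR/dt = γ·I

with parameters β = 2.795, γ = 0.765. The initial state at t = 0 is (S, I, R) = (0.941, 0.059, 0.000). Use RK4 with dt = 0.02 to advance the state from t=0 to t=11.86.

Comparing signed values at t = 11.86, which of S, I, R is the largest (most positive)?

t=0.000: state=(0.941, 0.059, 0.000)
step 1 (dt=0.02): k1=(-0.155, 0.110, 0.045), k2=(-0.158, 0.112, 0.046), k3=(-0.158, 0.112, 0.046), k4=(-0.161, 0.114, 0.047); state += dt/6·(k1+2k2+2k3+k4)
t=0.020: state=(0.938, 0.061, 0.001)
t=0.040: state=(0.935, 0.064, 0.002)
t=0.060: state=(0.931, 0.066, 0.003)
continuing one RK4 step at a time; state shown every 25 steps (Δt=0.5):
t=0.500: state=(0.824, 0.140, 0.036)
t=1.000: state=(0.623, 0.264, 0.113)
t=1.500: state=(0.398, 0.366, 0.235)
t=2.000: state=(0.233, 0.385, 0.382)
t=2.500: state=(0.140, 0.339, 0.522)
t=3.000: state=(0.091, 0.270, 0.638)
t=3.500: state=(0.066, 0.206, 0.729)
t=4.000: state=(0.051, 0.152, 0.797)
t=4.500: state=(0.043, 0.111, 0.847)
t=5.000: state=(0.037, 0.080, 0.883)
t=5.500: state=(0.034, 0.057, 0.909)
t=6.000: state=(0.032, 0.041, 0.927)
t=6.500: state=(0.030, 0.029, 0.941)
t=7.000: state=(0.029, 0.021, 0.950)
t=7.500: state=(0.029, 0.015, 0.957)
t=8.000: state=(0.028, 0.010, 0.962)
t=8.500: state=(0.028, 0.007, 0.965)
t=9.000: state=(0.027, 0.005, 0.967)
t=9.500: state=(0.027, 0.004, 0.969)
t=10.000: state=(0.027, 0.003, 0.970)
t=10.500: state=(0.027, 0.002, 0.971)
t=11.000: state=(0.027, 0.001, 0.972)
t=11.500: state=(0.027, 0.001, 0.972)
t=11.860: state=(0.027, 0.001, 0.972)
compare at T: S=0.027, I=0.001, R=0.972

largest component: R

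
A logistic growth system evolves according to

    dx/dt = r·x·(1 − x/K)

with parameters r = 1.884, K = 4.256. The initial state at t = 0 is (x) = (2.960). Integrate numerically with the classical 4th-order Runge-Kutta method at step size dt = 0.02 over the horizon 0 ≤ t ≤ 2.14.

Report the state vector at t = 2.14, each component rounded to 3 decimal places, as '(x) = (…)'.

(x) = (4.223)

t=0.000: state=(2.960)
step 1 (dt=0.02): k1=(1.698), k2=(1.686), k3=(1.686), k4=(1.673); state += dt/6·(k1+2k2+2k3+k4)
t=0.020: state=(2.994)
t=0.040: state=(3.027)
t=0.060: state=(3.060)
continuing one RK4 step at a time; state shown every 5 steps (Δt=0.1):
t=0.100: state=(3.123)
t=0.200: state=(3.273)
t=0.300: state=(3.408)
t=0.400: state=(3.529)
t=0.500: state=(3.635)
t=0.600: state=(3.729)
t=0.700: state=(3.810)
t=0.800: state=(3.880)
t=0.900: state=(3.940)
t=1.000: state=(3.990)
t=1.100: state=(4.034)
t=1.200: state=(4.070)
t=1.300: state=(4.101)
t=1.400: state=(4.127)
t=1.500: state=(4.148)
t=1.600: state=(4.166)
t=1.700: state=(4.182)
t=1.800: state=(4.194)
t=1.900: state=(4.205)
t=2.000: state=(4.213)
t=2.100: state=(4.221)
t=2.140: state=(4.223)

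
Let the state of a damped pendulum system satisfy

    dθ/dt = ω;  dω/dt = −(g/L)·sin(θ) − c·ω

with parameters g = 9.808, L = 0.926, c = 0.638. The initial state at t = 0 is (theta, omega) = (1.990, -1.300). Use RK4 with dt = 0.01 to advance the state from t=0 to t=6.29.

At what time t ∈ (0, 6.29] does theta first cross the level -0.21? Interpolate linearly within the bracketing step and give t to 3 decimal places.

t=0.000: state=(1.990, -1.300)
step 1 (dt=0.01): k1=(-1.300, -8.845), k2=(-1.344, -8.845), k3=(-1.344, -8.846), k4=(-1.388, -8.846); state += dt/6·(k1+2k2+2k3+k4)
t=0.010: state=(1.977, -1.388)
t=0.020: state=(1.962, -1.477)
t=0.030: state=(1.947, -1.565)
continuing one RK4 step at a time; state shown every 25 steps (Δt=0.25):
t=0.250: state=(1.389, -3.489)
t=0.500: state=(0.317, -4.750)
t=0.610: state=(-0.196, -4.489)
next step: t=0.620: state=(-0.241, -4.438) — theta has crossed -0.21
linear interpolation between t=0.610 (-0.19599) and t=0.620 (-0.24063) → t≈0.613

t = 0.613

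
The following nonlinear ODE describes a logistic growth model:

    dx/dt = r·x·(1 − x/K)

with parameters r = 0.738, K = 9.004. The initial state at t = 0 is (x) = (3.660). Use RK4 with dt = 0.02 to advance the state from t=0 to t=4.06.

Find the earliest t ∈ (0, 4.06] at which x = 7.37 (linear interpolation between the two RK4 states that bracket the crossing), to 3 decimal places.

t = 2.554

t=0.000: state=(3.660)
step 1 (dt=0.02): k1=(1.603), k2=(1.605), k3=(1.605), k4=(1.607); state += dt/6·(k1+2k2+2k3+k4)
t=0.020: state=(3.692)
t=0.040: state=(3.724)
t=0.060: state=(3.757)
continuing one RK4 step at a time; state shown every 10 steps (Δt=0.2):
t=0.200: state=(3.985)
t=0.400: state=(4.315)
t=0.600: state=(4.647)
t=0.800: state=(4.977)
t=1.000: state=(5.303)
t=1.200: state=(5.620)
t=1.400: state=(5.925)
t=1.600: state=(6.217)
t=1.800: state=(6.493)
t=2.000: state=(6.751)
t=2.200: state=(6.991)
t=2.400: state=(7.212)
t=2.540: state=(7.356)
next step: t=2.560: state=(7.376) — x has crossed 7.37
linear interpolation between t=2.540 (7.35607) and t=2.560 (7.37585) → t≈2.554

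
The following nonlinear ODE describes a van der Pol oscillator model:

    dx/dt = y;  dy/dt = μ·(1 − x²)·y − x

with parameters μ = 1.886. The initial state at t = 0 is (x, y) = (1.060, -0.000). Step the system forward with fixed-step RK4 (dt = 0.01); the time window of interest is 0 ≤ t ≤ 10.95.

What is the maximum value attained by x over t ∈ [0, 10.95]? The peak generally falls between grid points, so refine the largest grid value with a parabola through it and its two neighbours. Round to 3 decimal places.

max x = 2.019

t=0.000: state=(1.060, -0.000)
step 1 (dt=0.01): k1=(-0.000, -1.060), k2=(-0.005, -1.059), k3=(-0.005, -1.059), k4=(-0.011, -1.057); state += dt/6·(k1+2k2+2k3+k4)
t=0.010: state=(1.060, -0.011)
t=0.020: state=(1.060, -0.021)
t=0.030: state=(1.060, -0.032)
continuing one RK4 step at a time; state shown every 50 steps (Δt=0.5):
t=0.500: state=(0.932, -0.510)
t=1.000: state=(0.516, -1.249)
t=1.500: state=(-0.512, -3.057)
t=2.000: state=(-1.837, -1.109)
t=2.500: state=(-1.921, 0.260)
t=3.000: state=(-1.748, 0.404)
t=3.500: state=(-1.521, 0.508)
t=4.000: state=(-1.225, 0.700)
t=4.500: state=(-0.774, 1.196)
t=5.000: state=(0.161, 2.852)
t=5.500: state=(1.757, 1.959)
t=6.000: state=(2.003, -0.199)
t=6.500: state=(1.847, -0.371)
t=7.000: state=(1.642, -0.453)
t=7.500: state=(1.386, -0.586)
t=8.000: state=(1.030, -0.881)
t=8.500: state=(0.410, -1.784)
t=9.000: state=(-1.004, -3.669)
t=9.500: state=(-2.005, -0.291)
t=10.000: state=(-1.935, 0.322)
t=10.500: state=(-1.750, 0.409)
t=10.950: state=(-1.548, 0.496)
largest grid value and its neighbours: x(5.840)=2.01880, x(5.850)=2.01899, x(5.860)=2.01898
parabola through these three points peaks at t≈5.854 with x≈2.01901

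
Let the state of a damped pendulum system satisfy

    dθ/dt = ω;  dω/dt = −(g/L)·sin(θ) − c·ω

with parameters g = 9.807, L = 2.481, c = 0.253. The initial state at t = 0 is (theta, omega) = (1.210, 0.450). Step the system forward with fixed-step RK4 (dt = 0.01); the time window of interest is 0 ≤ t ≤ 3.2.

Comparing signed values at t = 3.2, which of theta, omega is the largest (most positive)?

largest component: omega

t=0.000: state=(1.210, 0.450)
step 1 (dt=0.01): k1=(0.450, -3.812), k2=(0.431, -3.810), k3=(0.431, -3.810), k4=(0.412, -3.809); state += dt/6·(k1+2k2+2k3+k4)
t=0.010: state=(1.214, 0.412)
t=0.020: state=(1.218, 0.374)
t=0.030: state=(1.222, 0.336)
continuing one RK4 step at a time; state shown every 20 steps (Δt=0.2):
t=0.200: state=(1.225, -0.299)
t=0.400: state=(1.094, -0.993)
t=0.600: state=(0.834, -1.580)
t=0.800: state=(0.475, -1.972)
t=1.000: state=(0.065, -2.079)
t=1.200: state=(-0.335, -1.869)
t=1.400: state=(-0.666, -1.402)
t=1.600: state=(-0.886, -0.788)
t=1.800: state=(-0.978, -0.126)
t=2.000: state=(-0.938, 0.516)
t=2.200: state=(-0.777, 1.077)
t=2.400: state=(-0.517, 1.491)
t=2.600: state=(-0.195, 1.686)
t=2.800: state=(0.140, 1.622)
t=3.000: state=(0.438, 1.319)
t=3.200: state=(0.656, 0.848)
compare at T: theta=0.656, omega=0.848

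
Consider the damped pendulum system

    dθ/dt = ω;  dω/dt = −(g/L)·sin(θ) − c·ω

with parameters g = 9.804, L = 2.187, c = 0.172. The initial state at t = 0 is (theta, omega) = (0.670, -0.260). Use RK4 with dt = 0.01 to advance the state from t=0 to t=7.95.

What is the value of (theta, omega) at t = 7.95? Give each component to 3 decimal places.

t=0.000: state=(0.670, -0.260)
step 1 (dt=0.01): k1=(-0.260, -2.739), k2=(-0.274, -2.732), k3=(-0.274, -2.732), k4=(-0.287, -2.725); state += dt/6·(k1+2k2+2k3+k4)
t=0.010: state=(0.667, -0.287)
t=0.020: state=(0.664, -0.314)
t=0.030: state=(0.661, -0.342)
continuing one RK4 step at a time; state shown every 50 steps (Δt=0.5):
t=0.500: state=(0.251, -1.260)
t=1.000: state=(-0.371, -0.997)
t=1.500: state=(-0.591, 0.172)
t=2.000: state=(-0.241, 1.092)
t=2.500: state=(0.309, 0.905)
t=3.000: state=(0.519, -0.120)
t=3.500: state=(0.223, -0.951)
t=4.000: state=(-0.263, -0.809)
t=4.500: state=(-0.456, 0.091)
t=5.000: state=(-0.200, 0.833)
t=5.500: state=(0.228, 0.717)
t=6.000: state=(0.401, -0.076)
t=6.500: state=(0.176, -0.732)
t=7.000: state=(-0.200, -0.631)
t=7.500: state=(-0.352, 0.069)
t=7.950: state=(-0.184, 0.614)

(theta, omega) = (-0.184, 0.614)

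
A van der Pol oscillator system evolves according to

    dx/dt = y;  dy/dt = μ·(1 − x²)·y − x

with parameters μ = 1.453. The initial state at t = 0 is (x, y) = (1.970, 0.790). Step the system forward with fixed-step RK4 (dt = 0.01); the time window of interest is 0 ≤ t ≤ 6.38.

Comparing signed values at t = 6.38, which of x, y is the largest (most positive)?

t=0.000: state=(1.970, 0.790)
step 1 (dt=0.01): k1=(0.790, -5.277), k2=(0.764, -5.188), k3=(0.764, -5.189), k4=(0.738, -5.100); state += dt/6·(k1+2k2+2k3+k4)
t=0.010: state=(1.978, 0.738)
t=0.020: state=(1.985, 0.688)
t=0.030: state=(1.991, 0.640)
continuing one RK4 step at a time; state shown every 25 steps (Δt=0.25):
t=0.250: state=(2.045, -0.046)
t=0.500: state=(1.993, -0.320)
t=0.750: state=(1.898, -0.424)
t=1.000: state=(1.784, -0.488)
t=1.250: state=(1.655, -0.549)
t=1.500: state=(1.508, -0.625)
t=1.750: state=(1.340, -0.730)
t=2.000: state=(1.139, -0.883)
t=2.250: state=(0.891, -1.126)
t=2.500: state=(0.563, -1.530)
t=2.750: state=(0.104, -2.198)
t=3.000: state=(-0.552, -3.017)
t=3.250: state=(-1.324, -2.861)
t=3.500: state=(-1.851, -1.275)
t=3.750: state=(-2.010, -0.156)
t=4.000: state=(-1.988, 0.253)
t=4.250: state=(-1.904, 0.399)
t=4.500: state=(-1.794, 0.475)
t=4.750: state=(-1.667, 0.540)
t=5.000: state=(-1.523, 0.615)
t=5.250: state=(-1.358, 0.717)
t=5.500: state=(-1.161, 0.864)
t=5.750: state=(-0.919, 1.095)
t=6.000: state=(-0.601, 1.478)
t=6.250: state=(-0.158, 2.116)
t=6.380: state=(0.145, 2.555)
compare at T: x=0.145, y=2.555

largest component: y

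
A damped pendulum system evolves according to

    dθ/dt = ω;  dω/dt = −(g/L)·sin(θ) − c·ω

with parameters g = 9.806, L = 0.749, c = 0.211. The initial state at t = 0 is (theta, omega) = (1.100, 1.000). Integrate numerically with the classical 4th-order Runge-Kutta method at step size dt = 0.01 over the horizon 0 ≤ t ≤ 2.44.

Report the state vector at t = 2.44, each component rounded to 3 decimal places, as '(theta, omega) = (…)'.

t=0.000: state=(1.100, 1.000)
step 1 (dt=0.01): k1=(1.000, -11.879), k2=(0.941, -11.896), k3=(0.941, -11.894), k4=(0.881, -11.909); state += dt/6·(k1+2k2+2k3+k4)
t=0.010: state=(1.109, 0.881)
t=0.020: state=(1.118, 0.762)
t=0.030: state=(1.125, 0.642)
continuing one RK4 step at a time; state shown every 10 steps (Δt=0.1):
t=0.100: state=(1.140, -0.193)
t=0.200: state=(1.063, -1.349)
t=0.300: state=(0.874, -2.393)
t=0.400: state=(0.591, -3.213)
t=0.500: state=(0.244, -3.672)
t=0.600: state=(-0.127, -3.670)
t=0.700: state=(-0.475, -3.205)
t=0.800: state=(-0.757, -2.385)
t=0.900: state=(-0.945, -1.355)
t=1.000: state=(-1.025, -0.241)
t=1.100: state=(-0.993, 0.867)
t=1.200: state=(-0.854, 1.888)
t=1.300: state=(-0.622, 2.724)
t=1.400: state=(-0.320, 3.257)
t=1.500: state=(0.016, 3.385)
t=1.600: state=(0.343, 3.080)
t=1.700: state=(0.620, 2.411)
t=1.800: state=(0.817, 1.502)
t=1.900: state=(0.916, 0.476)
t=2.000: state=(0.912, -0.567)
t=2.100: state=(0.805, -1.542)
t=2.200: state=(0.609, -2.356)
t=2.300: state=(0.343, -2.903)
t=2.400: state=(0.040, -3.089)
t=2.440: state=(-0.083, -3.052)

(theta, omega) = (-0.083, -3.052)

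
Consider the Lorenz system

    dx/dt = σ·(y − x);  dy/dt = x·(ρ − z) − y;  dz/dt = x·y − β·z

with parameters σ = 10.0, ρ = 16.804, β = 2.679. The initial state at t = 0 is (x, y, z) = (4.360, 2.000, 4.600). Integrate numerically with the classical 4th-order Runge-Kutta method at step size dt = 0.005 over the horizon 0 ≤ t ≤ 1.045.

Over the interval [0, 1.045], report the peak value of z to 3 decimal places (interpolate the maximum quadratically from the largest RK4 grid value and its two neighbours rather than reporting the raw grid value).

max z = 24.235

t=0.000: state=(4.360, 2.000, 4.600)
step 1 (dt=0.005): k1=(-23.600, 51.209, -3.603), k2=(-21.730, 50.400, -3.147), k3=(-21.797, 50.454, -3.148), k4=(-19.987, 49.694, -2.707); state += dt/6·(k1+2k2+2k3+k4)
t=0.005: state=(4.251, 2.252, 4.584)
t=0.010: state=(4.160, 2.497, 4.573)
t=0.015: state=(4.085, 2.736, 4.566)
continuing one RK4 step at a time; state shown every 10 steps (Δt=0.05):
t=0.050: state=(3.935, 4.307, 4.625)
t=0.100: state=(4.551, 6.537, 5.114)
t=0.150: state=(5.851, 9.014, 6.367)
t=0.200: state=(7.653, 11.609, 8.851)
t=0.250: state=(9.667, 13.560, 12.923)
t=0.300: state=(11.280, 13.534, 18.106)
t=0.350: state=(11.660, 10.775, 22.530)
t=0.400: state=(10.417, 6.532, 24.231)
t=0.450: state=(8.085, 2.990, 23.221)
t=0.500: state=(5.618, 1.056, 20.925)
t=0.550: state=(3.643, 0.348, 18.439)
t=0.600: state=(2.314, 0.252, 16.164)
t=0.650: state=(1.528, 0.386, 14.165)
t=0.700: state=(1.121, 0.589, 12.418)
t=0.750: state=(0.959, 0.817, 10.895)
t=0.800: state=(0.958, 1.082, 9.571)
t=0.850: state=(1.075, 1.414, 8.430)
t=0.900: state=(1.298, 1.856, 7.463)
t=0.950: state=(1.640, 2.461, 6.676)
t=1.000: state=(2.132, 3.296, 6.092)
t=1.045: state=(2.743, 4.313, 5.793)
largest grid value and its neighbours: z(0.400)=24.23078, z(0.405)=24.23244, z(0.410)=24.20705
parabola through these three points peaks at t≈0.403 with z≈24.23504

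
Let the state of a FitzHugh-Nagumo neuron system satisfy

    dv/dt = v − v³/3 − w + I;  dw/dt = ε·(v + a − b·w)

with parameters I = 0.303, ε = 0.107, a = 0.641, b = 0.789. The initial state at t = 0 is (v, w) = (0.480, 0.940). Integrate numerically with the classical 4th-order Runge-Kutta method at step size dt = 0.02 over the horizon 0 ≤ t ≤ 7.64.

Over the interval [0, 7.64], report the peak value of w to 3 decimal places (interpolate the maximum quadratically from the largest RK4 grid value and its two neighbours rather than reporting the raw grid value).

t=0.000: state=(0.480, 0.940)
step 1 (dt=0.02): k1=(-0.194, 0.041), k2=(-0.196, 0.040), k3=(-0.196, 0.040), k4=(-0.198, 0.040); state += dt/6·(k1+2k2+2k3+k4)
t=0.020: state=(0.476, 0.941)
t=0.040: state=(0.472, 0.942)
t=0.060: state=(0.468, 0.942)
continuing one RK4 step at a time; state shown every 25 steps (Δt=0.5):
t=0.500: state=(0.355, 0.957)
t=1.000: state=(0.154, 0.965)
t=1.500: state=(-0.174, 0.958)
t=2.000: state=(-0.687, 0.931)
t=2.500: state=(-1.305, 0.873)
t=3.000: state=(-1.720, 0.790)
t=3.500: state=(-1.860, 0.696)
t=4.000: state=(-1.875, 0.603)
t=4.500: state=(-1.853, 0.514)
t=5.000: state=(-1.822, 0.430)
t=5.500: state=(-1.788, 0.351)
t=6.000: state=(-1.753, 0.278)
t=6.500: state=(-1.719, 0.209)
t=7.000: state=(-1.685, 0.145)
t=7.500: state=(-1.651, 0.085)
t=7.640: state=(-1.642, 0.069)
largest grid value and its neighbours: w(1.040)=0.96471, w(1.060)=0.96473, w(1.080)=0.96473
parabola through these three points peaks at t≈1.065 with w≈0.96473

max w = 0.965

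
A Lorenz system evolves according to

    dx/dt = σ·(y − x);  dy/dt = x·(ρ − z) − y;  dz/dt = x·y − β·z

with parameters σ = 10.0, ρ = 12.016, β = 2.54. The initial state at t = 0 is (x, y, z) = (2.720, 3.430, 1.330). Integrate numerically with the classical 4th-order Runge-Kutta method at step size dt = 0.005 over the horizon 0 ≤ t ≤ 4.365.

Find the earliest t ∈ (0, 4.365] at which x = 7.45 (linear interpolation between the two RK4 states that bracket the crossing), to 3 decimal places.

t = 0.220

t=0.000: state=(2.720, 3.430, 1.330)
step 1 (dt=0.005): k1=(7.100, 25.636, 5.951), k2=(7.563, 25.721, 6.150), k3=(7.554, 25.732, 6.153), k4=(8.009, 25.826, 6.358); state += dt/6·(k1+2k2+2k3+k4)
t=0.005: state=(2.758, 3.559, 1.361)
t=0.010: state=(2.800, 3.688, 1.394)
t=0.015: state=(2.847, 3.819, 1.429)
continuing one RK4 step at a time; state shown every 40 steps (Δt=0.2):
t=0.200: state=(6.847, 9.832, 5.996)
t=0.220: state=(7.444, 10.411, 7.112)
next step: t=0.225: state=(7.592, 10.537, 7.414) — x has crossed 7.45
linear interpolation between t=0.220 (7.44395) and t=0.225 (7.59178) → t≈0.220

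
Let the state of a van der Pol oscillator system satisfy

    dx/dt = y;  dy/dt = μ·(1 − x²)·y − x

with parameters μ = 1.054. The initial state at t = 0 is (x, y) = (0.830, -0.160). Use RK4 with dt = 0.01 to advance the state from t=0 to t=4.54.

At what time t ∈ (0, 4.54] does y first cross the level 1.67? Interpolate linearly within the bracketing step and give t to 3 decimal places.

t = 4.114

t=0.000: state=(0.830, -0.160)
step 1 (dt=0.01): k1=(-0.160, -0.882), k2=(-0.164, -0.883), k3=(-0.164, -0.883), k4=(-0.169, -0.884); state += dt/6·(k1+2k2+2k3+k4)
t=0.010: state=(0.828, -0.169)
t=0.020: state=(0.827, -0.178)
t=0.030: state=(0.825, -0.187)
continuing one RK4 step at a time; state shown every 20 steps (Δt=0.2):
t=0.200: state=(0.780, -0.340)
t=0.400: state=(0.693, -0.530)
t=0.600: state=(0.567, -0.737)
t=0.800: state=(0.397, -0.971)
t=1.000: state=(0.176, -1.242)
t=1.200: state=(-0.102, -1.541)
t=1.400: state=(-0.439, -1.814)
t=1.600: state=(-0.817, -1.925)
t=1.800: state=(-1.187, -1.718)
t=2.000: state=(-1.483, -1.203)
t=2.200: state=(-1.663, -0.606)
t=2.400: state=(-1.733, -0.125)
t=2.600: state=(-1.724, 0.201)
t=2.800: state=(-1.660, 0.416)
t=3.000: state=(-1.561, 0.572)
t=3.200: state=(-1.433, 0.704)
t=3.400: state=(-1.279, 0.839)
t=3.600: state=(-1.096, 0.998)
t=3.800: state=(-0.877, 1.201)
t=4.000: state=(-0.611, 1.474)
t=4.110: state=(-0.439, 1.663)
next step: t=4.120: state=(-0.422, 1.682) — y has crossed 1.67
linear interpolation between t=4.110 (1.66297) and t=4.120 (1.68163) → t≈4.114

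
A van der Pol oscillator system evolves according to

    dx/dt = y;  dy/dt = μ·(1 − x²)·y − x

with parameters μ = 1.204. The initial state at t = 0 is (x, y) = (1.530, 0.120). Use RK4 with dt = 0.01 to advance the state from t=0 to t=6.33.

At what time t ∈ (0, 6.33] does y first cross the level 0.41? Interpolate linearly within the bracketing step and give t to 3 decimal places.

t = 3.249

t=0.000: state=(1.530, 0.120)
step 1 (dt=0.01): k1=(0.120, -1.724), k2=(0.111, -1.711), k3=(0.111, -1.711), k4=(0.103, -1.698); state += dt/6·(k1+2k2+2k3+k4)
t=0.010: state=(1.531, 0.103)
t=0.020: state=(1.532, 0.086)
t=0.030: state=(1.533, 0.069)
continuing one RK4 step at a time; state shown every 25 steps (Δt=0.25):
t=0.250: state=(1.513, -0.235)
t=0.500: state=(1.422, -0.477)
t=0.750: state=(1.278, -0.673)
t=1.000: state=(1.085, -0.876)
t=1.250: state=(0.835, -1.140)
t=1.500: state=(0.505, -1.524)
t=1.750: state=(0.058, -2.085)
t=2.000: state=(-0.542, -2.686)
t=2.250: state=(-1.229, -2.610)
t=2.500: state=(-1.750, -1.452)
t=2.750: state=(-1.964, -0.352)
t=3.000: state=(-1.975, 0.183)
t=3.240: state=(-1.901, 0.404)
next step: t=3.250: state=(-1.897, 0.410) — y has crossed 0.41
linear interpolation between t=3.240 (0.40425) and t=3.250 (0.41046) → t≈3.249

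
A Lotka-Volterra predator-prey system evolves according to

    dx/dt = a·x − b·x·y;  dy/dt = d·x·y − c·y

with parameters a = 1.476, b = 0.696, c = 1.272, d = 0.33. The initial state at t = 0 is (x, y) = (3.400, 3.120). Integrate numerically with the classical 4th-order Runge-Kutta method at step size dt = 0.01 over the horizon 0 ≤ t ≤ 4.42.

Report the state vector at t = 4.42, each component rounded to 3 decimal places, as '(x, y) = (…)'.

(x, y) = (4.043, 3.156)

t=0.000: state=(3.400, 3.120)
step 1 (dt=0.01): k1=(-2.365, -0.468), k2=(-2.351, -0.480), k3=(-2.351, -0.480), k4=(-2.337, -0.491); state += dt/6·(k1+2k2+2k3+k4)
t=0.010: state=(3.376, 3.115)
t=0.020: state=(3.353, 3.110)
t=0.030: state=(3.330, 3.105)
continuing one RK4 step at a time; state shown every 20 steps (Δt=0.2):
t=0.200: state=(2.984, 2.985)
t=0.400: state=(2.681, 2.788)
t=0.600: state=(2.481, 2.562)
t=0.800: state=(2.371, 2.330)
t=1.000: state=(2.339, 2.110)
t=1.200: state=(2.376, 1.911)
t=1.400: state=(2.477, 1.738)
t=1.600: state=(2.639, 1.595)
t=1.800: state=(2.863, 1.483)
t=2.000: state=(3.148, 1.401)
t=2.200: state=(3.492, 1.352)
t=2.400: state=(3.892, 1.338)
t=2.600: state=(4.335, 1.360)
t=2.800: state=(4.800, 1.426)
t=3.000: state=(5.249, 1.541)
t=3.200: state=(5.626, 1.711)
t=3.400: state=(5.866, 1.941)
t=3.600: state=(5.901, 2.222)
t=3.800: state=(5.696, 2.529)
t=4.000: state=(5.271, 2.819)
t=4.200: state=(4.705, 3.040)
t=4.400: state=(4.102, 3.152)
t=4.420: state=(4.043, 3.156)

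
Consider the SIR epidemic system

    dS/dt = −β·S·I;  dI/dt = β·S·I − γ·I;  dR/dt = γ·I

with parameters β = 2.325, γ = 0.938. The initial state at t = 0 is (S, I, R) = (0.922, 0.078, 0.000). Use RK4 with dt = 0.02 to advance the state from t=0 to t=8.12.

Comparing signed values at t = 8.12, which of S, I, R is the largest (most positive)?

largest component: R

t=0.000: state=(0.922, 0.078, 0.000)
step 1 (dt=0.02): k1=(-0.167, 0.094, 0.073), k2=(-0.169, 0.095, 0.074), k3=(-0.169, 0.095, 0.074), k4=(-0.171, 0.096, 0.075); state += dt/6·(k1+2k2+2k3+k4)
t=0.020: state=(0.919, 0.080, 0.001)
t=0.040: state=(0.915, 0.082, 0.003)
t=0.060: state=(0.912, 0.084, 0.005)
continuing one RK4 step at a time; state shown every 25 steps (Δt=0.5):
t=0.500: state=(0.816, 0.135, 0.049)
t=1.000: state=(0.672, 0.201, 0.128)
t=1.500: state=(0.515, 0.250, 0.235)
t=2.000: state=(0.381, 0.262, 0.356)
t=2.500: state=(0.284, 0.241, 0.475)
t=3.000: state=(0.219, 0.201, 0.579)
t=3.500: state=(0.178, 0.158, 0.664)
t=4.000: state=(0.151, 0.120, 0.729)
t=4.500: state=(0.134, 0.088, 0.777)
t=5.000: state=(0.123, 0.064, 0.813)
t=5.500: state=(0.115, 0.046, 0.838)
t=6.000: state=(0.110, 0.033, 0.857)
t=6.500: state=(0.107, 0.023, 0.870)
t=7.000: state=(0.104, 0.017, 0.879)
t=7.500: state=(0.103, 0.012, 0.886)
t=8.000: state=(0.101, 0.008, 0.890)
t=8.120: state=(0.101, 0.008, 0.891)
compare at T: S=0.101, I=0.008, R=0.891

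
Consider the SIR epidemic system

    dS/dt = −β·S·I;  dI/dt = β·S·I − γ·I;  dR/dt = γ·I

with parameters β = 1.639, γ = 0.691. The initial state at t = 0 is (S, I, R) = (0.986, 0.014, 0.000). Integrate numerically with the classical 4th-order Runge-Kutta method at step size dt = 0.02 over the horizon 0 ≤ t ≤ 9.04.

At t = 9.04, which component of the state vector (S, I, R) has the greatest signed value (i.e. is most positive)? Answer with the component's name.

t=0.000: state=(0.986, 0.014, 0.000)
step 1 (dt=0.02): k1=(-0.023, 0.013, 0.010), k2=(-0.023, 0.013, 0.010), k3=(-0.023, 0.013, 0.010), k4=(-0.023, 0.013, 0.010); state += dt/6·(k1+2k2+2k3+k4)
t=0.020: state=(0.986, 0.014, 0.000)
t=0.040: state=(0.985, 0.015, 0.000)
t=0.060: state=(0.985, 0.015, 0.001)
continuing one RK4 step at a time; state shown every 25 steps (Δt=0.5):
t=0.500: state=(0.972, 0.022, 0.006)
t=1.000: state=(0.950, 0.034, 0.016)
t=1.500: state=(0.917, 0.052, 0.031)
t=2.000: state=(0.870, 0.077, 0.053)
t=2.500: state=(0.806, 0.109, 0.085)
t=3.000: state=(0.727, 0.144, 0.128)
t=3.500: state=(0.637, 0.179, 0.184)
t=4.000: state=(0.543, 0.205, 0.251)
t=4.500: state=(0.456, 0.219, 0.325)
t=5.000: state=(0.381, 0.218, 0.401)
t=5.500: state=(0.320, 0.206, 0.474)
t=6.000: state=(0.273, 0.185, 0.542)
t=6.500: state=(0.237, 0.162, 0.602)
t=7.000: state=(0.209, 0.137, 0.654)
t=7.500: state=(0.189, 0.114, 0.697)
t=8.000: state=(0.173, 0.094, 0.733)
t=8.500: state=(0.162, 0.076, 0.762)
t=9.000: state=(0.153, 0.061, 0.786)
t=9.040: state=(0.152, 0.060, 0.787)
compare at T: S=0.152, I=0.060, R=0.787

largest component: R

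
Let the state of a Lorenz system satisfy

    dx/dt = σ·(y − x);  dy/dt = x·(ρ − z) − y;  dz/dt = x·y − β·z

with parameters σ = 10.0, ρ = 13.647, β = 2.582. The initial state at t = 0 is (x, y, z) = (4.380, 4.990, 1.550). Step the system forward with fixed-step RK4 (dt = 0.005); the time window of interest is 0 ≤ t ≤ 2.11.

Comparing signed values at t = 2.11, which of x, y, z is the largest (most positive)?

largest component: z

t=0.000: state=(4.380, 4.990, 1.550)
step 1 (dt=0.005): k1=(6.100, 47.995, 17.854), k2=(7.147, 47.863, 18.342), k3=(7.118, 47.890, 18.351), k4=(8.139, 47.781, 18.852); state += dt/6·(k1+2k2+2k3+k4)
t=0.005: state=(4.416, 5.229, 1.642)
t=0.010: state=(4.461, 5.468, 1.739)
t=0.015: state=(4.516, 5.706, 1.841)
continuing one RK4 step at a time; state shown every 20 steps (Δt=0.1):
t=0.100: state=(6.539, 9.833, 4.771)
t=0.200: state=(10.016, 12.908, 12.521)
t=0.300: state=(10.539, 8.248, 20.204)
t=0.400: state=(6.524, 1.885, 19.282)
t=0.500: state=(2.754, 0.078, 15.197)
t=0.600: state=(1.031, 0.070, 11.743)
t=0.700: state=(0.498, 0.274, 9.081)
t=0.800: state=(0.432, 0.484, 7.029)
t=0.900: state=(0.568, 0.786, 5.457)
t=1.000: state=(0.882, 1.310, 4.281)
t=1.100: state=(1.474, 2.264, 3.491)
t=1.200: state=(2.557, 3.990, 3.250)
t=1.300: state=(4.464, 6.893, 4.200)
t=1.400: state=(7.361, 10.548, 7.918)
t=1.500: state=(9.953, 11.284, 15.057)
t=1.600: state=(9.118, 6.255, 19.459)
t=1.700: state=(5.539, 1.981, 17.534)
t=1.800: state=(2.793, 0.924, 14.002)
t=1.900: state=(1.634, 1.055, 10.989)
t=2.000: state=(1.419, 1.497, 8.652)
t=2.100: state=(1.716, 2.222, 6.935)
t=2.110: state=(1.769, 2.318, 6.797)
compare at T: x=1.769, y=2.318, z=6.797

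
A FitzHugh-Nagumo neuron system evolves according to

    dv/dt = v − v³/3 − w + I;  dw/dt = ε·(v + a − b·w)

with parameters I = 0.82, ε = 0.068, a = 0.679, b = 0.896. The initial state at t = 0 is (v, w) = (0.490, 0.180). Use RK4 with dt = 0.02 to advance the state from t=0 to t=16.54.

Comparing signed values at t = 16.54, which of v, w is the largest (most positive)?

largest component: w

t=0.000: state=(0.490, 0.180)
step 1 (dt=0.02): k1=(1.091, 0.069), k2=(1.098, 0.069), k3=(1.098, 0.069), k4=(1.106, 0.070); state += dt/6·(k1+2k2+2k3+k4)
t=0.020: state=(0.512, 0.181)
t=0.040: state=(0.534, 0.183)
t=0.060: state=(0.557, 0.184)
continuing one RK4 step at a time; state shown every 50 steps (Δt=1):
t=1.000: state=(1.619, 0.286)
t=2.000: state=(1.892, 0.434)
t=3.000: state=(1.863, 0.577)
t=4.000: state=(1.810, 0.709)
t=5.000: state=(1.755, 0.829)
t=6.000: state=(1.699, 0.939)
t=7.000: state=(1.644, 1.039)
t=8.000: state=(1.588, 1.129)
t=9.000: state=(1.532, 1.210)
t=10.000: state=(1.475, 1.282)
t=11.000: state=(1.418, 1.347)
t=12.000: state=(1.358, 1.403)
t=13.000: state=(1.297, 1.453)
t=14.000: state=(1.232, 1.495)
t=15.000: state=(1.163, 1.530)
t=16.000: state=(1.087, 1.559)
t=16.540: state=(1.042, 1.572)
compare at T: v=1.042, w=1.572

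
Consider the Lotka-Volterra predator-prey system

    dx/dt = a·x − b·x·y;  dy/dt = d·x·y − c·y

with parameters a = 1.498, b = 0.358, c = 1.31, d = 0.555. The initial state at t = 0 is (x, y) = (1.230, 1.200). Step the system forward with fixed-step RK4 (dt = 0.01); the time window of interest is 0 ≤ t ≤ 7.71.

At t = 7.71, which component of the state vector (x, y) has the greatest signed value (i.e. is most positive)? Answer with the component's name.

largest component: y

t=0.000: state=(1.230, 1.200)
step 1 (dt=0.01): k1=(1.314, -0.753), k2=(1.323, -0.746), k3=(1.323, -0.746), k4=(1.332, -0.739); state += dt/6·(k1+2k2+2k3+k4)
t=0.010: state=(1.243, 1.193)
t=0.020: state=(1.257, 1.185)
t=0.030: state=(1.270, 1.178)
continuing one RK4 step at a time; state shown every 25 steps (Δt=0.25):
t=0.250: state=(1.618, 1.052)
t=0.500: state=(2.150, 0.983)
t=0.750: state=(2.863, 1.001)
t=1.000: state=(3.787, 1.141)
t=1.250: state=(4.904, 1.501)
t=1.500: state=(6.041, 2.315)
t=1.750: state=(6.663, 4.073)
t=2.000: state=(5.912, 7.161)
t=2.250: state=(3.902, 10.262)
t=2.500: state=(2.136, 11.138)
t=2.750: state=(1.193, 10.031)
t=3.000: state=(0.765, 8.249)
t=3.250: state=(0.575, 6.513)
t=3.500: state=(0.500, 5.053)
t=3.750: state=(0.488, 3.898)
t=4.000: state=(0.522, 3.012)
t=4.250: state=(0.598, 2.345)
t=4.500: state=(0.722, 1.851)
t=4.750: state=(0.905, 1.492)
t=5.000: state=(1.165, 1.240)
t=5.250: state=(1.528, 1.076)
t=5.500: state=(2.028, 0.991)
t=5.750: state=(2.700, 0.989)
t=6.000: state=(3.580, 1.099)
t=6.250: state=(4.665, 1.401)
t=6.500: state=(5.826, 2.092)
t=6.750: state=(6.621, 3.607)
t=7.000: state=(6.202, 6.448)
t=7.250: state=(4.342, 9.762)
t=7.500: state=(2.427, 11.164)
t=7.710: state=(1.457, 10.574)
compare at T: x=1.457, y=10.574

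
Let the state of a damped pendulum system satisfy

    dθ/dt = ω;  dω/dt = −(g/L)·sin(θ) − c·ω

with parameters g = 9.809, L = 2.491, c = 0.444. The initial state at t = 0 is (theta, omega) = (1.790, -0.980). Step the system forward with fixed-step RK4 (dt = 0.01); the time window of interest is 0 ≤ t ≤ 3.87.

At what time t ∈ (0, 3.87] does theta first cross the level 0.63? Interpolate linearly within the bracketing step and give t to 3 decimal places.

t=0.000: state=(1.790, -0.980)
step 1 (dt=0.01): k1=(-0.980, -3.408), k2=(-0.997, -3.405), k3=(-0.997, -3.405), k4=(-1.014, -3.402); state += dt/6·(k1+2k2+2k3+k4)
t=0.010: state=(1.780, -1.014)
t=0.020: state=(1.770, -1.048)
t=0.030: state=(1.759, -1.082)
continuing one RK4 step at a time; state shown every 20 steps (Δt=0.2):
t=0.200: state=(1.527, -1.645)
t=0.400: state=(1.137, -2.234)
t=0.600: state=(0.646, -2.626)
next step: t=0.610: state=(0.620, -2.637) — theta has crossed 0.63
linear interpolation between t=0.600 (0.64646) and t=0.610 (0.62015) → t≈0.606

t = 0.606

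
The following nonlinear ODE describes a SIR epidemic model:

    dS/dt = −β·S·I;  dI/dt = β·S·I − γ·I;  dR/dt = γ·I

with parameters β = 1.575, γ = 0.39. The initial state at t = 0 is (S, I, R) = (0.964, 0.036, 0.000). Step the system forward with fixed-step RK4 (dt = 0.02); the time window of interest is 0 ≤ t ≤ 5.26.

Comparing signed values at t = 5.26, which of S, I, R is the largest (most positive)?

largest component: R

t=0.000: state=(0.964, 0.036, 0.000)
step 1 (dt=0.02): k1=(-0.055, 0.041, 0.014), k2=(-0.055, 0.041, 0.014), k3=(-0.055, 0.041, 0.014), k4=(-0.056, 0.041, 0.014); state += dt/6·(k1+2k2+2k3+k4)
t=0.020: state=(0.963, 0.037, 0.000)
t=0.040: state=(0.962, 0.038, 0.001)
t=0.060: state=(0.961, 0.039, 0.001)
continuing one RK4 step at a time; state shown every 10 steps (Δt=0.2):
t=0.200: state=(0.952, 0.045, 0.003)
t=0.400: state=(0.937, 0.056, 0.007)
t=0.600: state=(0.919, 0.069, 0.012)
t=0.800: state=(0.896, 0.086, 0.018)
t=1.000: state=(0.870, 0.105, 0.025)
t=1.200: state=(0.839, 0.127, 0.034)
t=1.400: state=(0.803, 0.152, 0.045)
t=1.600: state=(0.762, 0.180, 0.058)
t=1.800: state=(0.717, 0.210, 0.073)
t=2.000: state=(0.668, 0.241, 0.091)
t=2.200: state=(0.616, 0.273, 0.111)
t=2.400: state=(0.562, 0.304, 0.133)
t=2.600: state=(0.509, 0.333, 0.158)
t=2.800: state=(0.456, 0.359, 0.185)
t=3.000: state=(0.406, 0.380, 0.214)
t=3.200: state=(0.359, 0.396, 0.244)
t=3.400: state=(0.316, 0.408, 0.276)
t=3.600: state=(0.278, 0.414, 0.308)
t=3.800: state=(0.244, 0.416, 0.340)
t=4.000: state=(0.214, 0.413, 0.373)
t=4.200: state=(0.188, 0.407, 0.405)
t=4.400: state=(0.166, 0.398, 0.436)
t=4.600: state=(0.146, 0.387, 0.467)
t=4.800: state=(0.130, 0.374, 0.496)
t=5.000: state=(0.116, 0.359, 0.525)
t=5.200: state=(0.104, 0.344, 0.552)
t=5.260: state=(0.100, 0.339, 0.560)
compare at T: S=0.100, I=0.339, R=0.560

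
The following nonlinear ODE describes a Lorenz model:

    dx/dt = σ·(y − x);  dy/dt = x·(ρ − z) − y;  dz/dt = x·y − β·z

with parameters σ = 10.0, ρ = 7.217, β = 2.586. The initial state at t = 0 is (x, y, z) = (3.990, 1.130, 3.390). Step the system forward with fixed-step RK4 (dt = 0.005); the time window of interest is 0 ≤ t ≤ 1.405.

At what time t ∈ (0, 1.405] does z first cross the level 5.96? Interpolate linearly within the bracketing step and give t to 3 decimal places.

t=0.000: state=(3.990, 1.130, 3.390)
step 1 (dt=0.005): k1=(-28.600, 14.140, -4.258), k2=(-27.532, 13.872, -4.173), k3=(-27.565, 13.883, -4.173), k4=(-26.528, 13.623, -4.092); state += dt/6·(k1+2k2+2k3+k4)
t=0.005: state=(3.852, 1.199, 3.369)
t=0.010: state=(3.725, 1.266, 3.349)
t=0.015: state=(3.606, 1.331, 3.330)
continuing one RK4 step at a time; state shown every 10 steps (Δt=0.05):
t=0.050: state=(2.999, 1.729, 3.209)
t=0.100: state=(2.601, 2.194, 3.075)
t=0.150: state=(2.530, 2.607, 2.989)
t=0.200: state=(2.647, 3.014, 2.967)
t=0.250: state=(2.880, 3.435, 3.025)
t=0.300: state=(3.192, 3.877, 3.179)
t=0.350: state=(3.558, 4.331, 3.445)
t=0.400: state=(3.958, 4.777, 3.832)
t=0.450: state=(4.368, 5.180, 4.343)
t=0.500: state=(4.759, 5.499, 4.964)
t=0.550: state=(5.096, 5.689, 5.661)
t=0.570: state=(5.206, 5.720, 5.949)
next step: t=0.575: state=(5.232, 5.723, 6.021) — z has crossed 5.96
linear interpolation between t=0.570 (5.94887) and t=0.575 (6.02080) → t≈0.571

t = 0.571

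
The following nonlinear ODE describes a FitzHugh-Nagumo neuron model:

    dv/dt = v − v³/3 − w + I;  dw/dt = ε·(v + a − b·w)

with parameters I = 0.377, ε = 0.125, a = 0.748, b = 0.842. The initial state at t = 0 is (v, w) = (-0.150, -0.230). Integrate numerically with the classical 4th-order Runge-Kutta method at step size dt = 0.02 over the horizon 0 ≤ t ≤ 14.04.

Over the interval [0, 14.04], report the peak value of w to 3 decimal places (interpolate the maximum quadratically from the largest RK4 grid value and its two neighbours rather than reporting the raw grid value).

max w = 1.358

t=0.000: state=(-0.150, -0.230)
step 1 (dt=0.02): k1=(0.458, 0.099), k2=(0.462, 0.099), k3=(0.462, 0.099), k4=(0.465, 0.100); state += dt/6·(k1+2k2+2k3+k4)
t=0.020: state=(-0.141, -0.228)
t=0.040: state=(-0.131, -0.226)
t=0.060: state=(-0.122, -0.224)
continuing one RK4 step at a time; state shown every 25 steps (Δt=0.5):
t=0.500: state=(0.131, -0.174)
t=1.000: state=(0.543, -0.099)
t=1.500: state=(1.062, -0.000)
t=2.000: state=(1.495, 0.125)
t=2.500: state=(1.692, 0.262)
t=3.000: state=(1.728, 0.399)
t=3.500: state=(1.700, 0.528)
t=4.000: state=(1.648, 0.649)
t=4.500: state=(1.587, 0.760)
t=5.000: state=(1.521, 0.861)
t=5.500: state=(1.451, 0.953)
t=6.000: state=(1.377, 1.035)
t=6.500: state=(1.299, 1.109)
t=7.000: state=(1.213, 1.175)
t=7.500: state=(1.118, 1.231)
t=8.000: state=(1.010, 1.278)
t=8.500: state=(0.880, 1.316)
t=9.000: state=(0.718, 1.343)
t=9.500: state=(0.499, 1.357)
t=10.000: state=(0.174, 1.354)
t=10.500: state=(-0.339, 1.326)
t=11.000: state=(-1.075, 1.261)
t=11.500: state=(-1.701, 1.155)
t=12.000: state=(-1.932, 1.029)
t=12.500: state=(-1.960, 0.903)
t=13.000: state=(-1.934, 0.784)
t=13.500: state=(-1.896, 0.673)
t=14.000: state=(-1.855, 0.569)
t=14.040: state=(-1.852, 0.562)
largest grid value and its neighbours: w(9.660)=1.35798, w(9.680)=1.35800, w(9.700)=1.35799
parabola through these three points peaks at t≈9.683 with w≈1.35800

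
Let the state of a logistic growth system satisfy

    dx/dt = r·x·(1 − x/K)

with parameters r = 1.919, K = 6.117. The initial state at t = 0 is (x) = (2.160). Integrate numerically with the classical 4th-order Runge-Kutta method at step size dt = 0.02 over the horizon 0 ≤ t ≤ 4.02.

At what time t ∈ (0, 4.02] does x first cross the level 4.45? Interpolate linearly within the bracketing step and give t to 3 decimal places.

t = 0.827

t=0.000: state=(2.160)
step 1 (dt=0.02): k1=(2.681), k2=(2.696), k3=(2.696), k4=(2.711); state += dt/6·(k1+2k2+2k3+k4)
t=0.020: state=(2.214)
t=0.040: state=(2.268)
t=0.060: state=(2.323)
continuing one RK4 step at a time; state shown every 10 steps (Δt=0.2):
t=0.200: state=(2.721)
t=0.400: state=(3.306)
t=0.600: state=(3.873)
t=0.800: state=(4.386)
t=0.820: state=(4.433)
next step: t=0.840: state=(4.480) — x has crossed 4.45
linear interpolation between t=0.820 (4.43336) and t=0.840 (4.47979) → t≈0.827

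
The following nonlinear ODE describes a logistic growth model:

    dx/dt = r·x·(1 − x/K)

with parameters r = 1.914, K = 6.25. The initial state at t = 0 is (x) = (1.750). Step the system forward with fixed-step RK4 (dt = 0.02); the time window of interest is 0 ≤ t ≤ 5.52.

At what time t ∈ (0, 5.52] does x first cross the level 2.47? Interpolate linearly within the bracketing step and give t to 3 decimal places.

t=0.000: state=(1.750)
step 1 (dt=0.02): k1=(2.412), k2=(2.432), k3=(2.432), k4=(2.452); state += dt/6·(k1+2k2+2k3+k4)
t=0.020: state=(1.799)
t=0.040: state=(1.848)
t=0.060: state=(1.898)
continuing one RK4 step at a time; state shown every 10 steps (Δt=0.2):
t=0.200: state=(2.270)
t=0.260: state=(2.438)
next step: t=0.280: state=(2.495) — x has crossed 2.47
linear interpolation between t=0.260 (2.43823) and t=0.280 (2.49539) → t≈0.271

t = 0.271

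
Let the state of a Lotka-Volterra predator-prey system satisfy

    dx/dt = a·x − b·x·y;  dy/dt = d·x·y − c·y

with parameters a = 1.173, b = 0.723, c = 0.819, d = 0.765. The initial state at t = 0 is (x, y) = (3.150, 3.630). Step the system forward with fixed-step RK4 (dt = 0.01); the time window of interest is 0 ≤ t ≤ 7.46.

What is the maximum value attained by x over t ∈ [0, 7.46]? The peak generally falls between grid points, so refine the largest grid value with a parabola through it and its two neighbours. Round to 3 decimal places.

max x = 4.093

t=0.000: state=(3.150, 3.630)
step 1 (dt=0.01): k1=(-4.572, 5.774), k2=(-4.604, 5.756), k3=(-4.604, 5.756), k4=(-4.635, 5.736); state += dt/6·(k1+2k2+2k3+k4)
t=0.010: state=(3.104, 3.688)
t=0.020: state=(3.057, 3.745)
t=0.030: state=(3.010, 3.801)
continuing one RK4 step at a time; state shown every 25 steps (Δt=0.25):
t=0.250: state=(1.950, 4.815)
t=0.500: state=(1.045, 5.186)
t=0.750: state=(0.559, 4.900)
t=1.000: state=(0.325, 4.333)
t=1.250: state=(0.211, 3.712)
t=1.500: state=(0.152, 3.130)
t=1.750: state=(0.122, 2.617)
t=2.000: state=(0.106, 2.179)
t=2.250: state=(0.099, 1.810)
t=2.500: state=(0.098, 1.503)
t=2.750: state=(0.103, 1.249)
t=3.000: state=(0.112, 1.039)
t=3.250: state=(0.127, 0.866)
t=3.500: state=(0.148, 0.724)
t=3.750: state=(0.175, 0.609)
t=4.000: state=(0.213, 0.515)
t=4.250: state=(0.262, 0.439)
t=4.500: state=(0.326, 0.378)
t=4.750: state=(0.410, 0.330)
t=5.000: state=(0.519, 0.294)
t=5.250: state=(0.662, 0.268)
t=5.500: state=(0.847, 0.252)
t=5.750: state=(1.086, 0.247)
t=6.000: state=(1.392, 0.255)
t=6.250: state=(1.778, 0.281)
t=6.500: state=(2.256, 0.336)
t=6.750: state=(2.822, 0.444)
t=7.000: state=(3.433, 0.658)
t=7.250: state=(3.948, 1.090)
t=7.460: state=(4.086, 1.760)
largest grid value and its neighbours: x(7.410)=4.09166, x(7.420)=4.09274, x(7.430)=4.09273
parabola through these three points peaks at t≈7.425 with x≈4.09287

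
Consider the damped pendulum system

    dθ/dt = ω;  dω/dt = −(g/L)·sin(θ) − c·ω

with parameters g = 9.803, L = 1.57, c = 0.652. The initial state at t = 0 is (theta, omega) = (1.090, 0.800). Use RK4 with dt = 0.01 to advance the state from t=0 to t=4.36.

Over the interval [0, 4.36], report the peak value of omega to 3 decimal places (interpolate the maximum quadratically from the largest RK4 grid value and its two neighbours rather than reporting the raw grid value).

t=0.000: state=(1.090, 0.800)
step 1 (dt=0.01): k1=(0.800, -6.058), k2=(0.770, -6.049), k3=(0.770, -6.049), k4=(0.740, -6.040); state += dt/6·(k1+2k2+2k3+k4)
t=0.010: state=(1.098, 0.740)
t=0.020: state=(1.105, 0.679)
t=0.030: state=(1.111, 0.619)
continuing one RK4 step at a time; state shown every 20 steps (Δt=0.2):
t=0.200: state=(1.132, -0.357)
t=0.400: state=(0.959, -1.333)
t=0.600: state=(0.619, -2.003)
t=0.800: state=(0.189, -2.214)
t=1.000: state=(-0.231, -1.907)
t=1.200: state=(-0.548, -1.215)
t=1.400: state=(-0.707, -0.364)
t=1.600: state=(-0.697, 0.448)
t=1.800: state=(-0.540, 1.079)
t=2.000: state=(-0.284, 1.418)
t=2.200: state=(0.004, 1.404)
t=2.400: state=(0.256, 1.072)
t=2.600: state=(0.419, 0.542)
t=2.800: state=(0.469, -0.038)
t=3.000: state=(0.409, -0.540)
t=3.200: state=(0.265, -0.865)
t=3.400: state=(0.079, -0.959)
t=3.600: state=(-0.103, -0.822)
t=3.800: state=(-0.239, -0.515)
t=4.000: state=(-0.304, -0.131)
t=4.200: state=(-0.292, 0.236)
t=4.360: state=(-0.235, 0.462)
largest grid value and its neighbours: omega(2.080)=1.45539, omega(2.090)=1.45596, omega(2.100)=1.45563
parabola through these three points peaks at t≈2.091 with omega≈1.45597

max omega = 1.456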